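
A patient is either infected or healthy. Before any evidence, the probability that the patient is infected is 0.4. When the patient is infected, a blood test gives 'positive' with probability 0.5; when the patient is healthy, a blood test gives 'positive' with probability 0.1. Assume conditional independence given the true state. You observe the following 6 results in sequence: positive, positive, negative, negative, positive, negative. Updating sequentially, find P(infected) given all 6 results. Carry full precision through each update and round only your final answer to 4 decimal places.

Each posterior becomes the prior for the next update.
After 'positive': P(infected) = 0.5·0.4000 / (0.5·0.4000 + 0.1·0.6000) ≈ 0.7692
After 'positive': P(infected) = 0.5·0.7692 / (0.5·0.7692 + 0.1·0.2308) ≈ 0.9434
After 'negative': P(infected) = 0.5·0.9434 / (0.5·0.9434 + 0.9·0.0566) ≈ 0.9025
After 'negative': P(infected) = 0.5·0.9025 / (0.5·0.9025 + 0.9·0.0975) ≈ 0.8372
After 'positive': P(infected) = 0.5·0.8372 / (0.5·0.8372 + 0.1·0.1628) ≈ 0.9626
After 'negative': P(infected) = 0.5·0.9626 / (0.5·0.9626 + 0.9·0.0374) ≈ 0.9346

0.9346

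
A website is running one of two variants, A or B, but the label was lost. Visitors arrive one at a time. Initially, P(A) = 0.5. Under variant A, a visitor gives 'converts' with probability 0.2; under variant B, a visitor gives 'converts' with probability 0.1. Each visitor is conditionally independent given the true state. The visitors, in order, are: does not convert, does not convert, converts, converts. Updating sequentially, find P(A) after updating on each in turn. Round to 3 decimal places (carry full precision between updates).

0.760

After 'does not convert': P(A) = 0.8·0.5000 / (0.8·0.5000 + 0.9·0.5000) ≈ 0.4706
After 'does not convert': P(A) = 0.8·0.4706 / (0.8·0.4706 + 0.9·0.5294) ≈ 0.4414
After 'converts': P(A) = 0.2·0.4414 / (0.2·0.4414 + 0.1·0.5586) ≈ 0.6124
After 'converts': P(A) = 0.2·0.6124 / (0.2·0.6124 + 0.1·0.3876) ≈ 0.7596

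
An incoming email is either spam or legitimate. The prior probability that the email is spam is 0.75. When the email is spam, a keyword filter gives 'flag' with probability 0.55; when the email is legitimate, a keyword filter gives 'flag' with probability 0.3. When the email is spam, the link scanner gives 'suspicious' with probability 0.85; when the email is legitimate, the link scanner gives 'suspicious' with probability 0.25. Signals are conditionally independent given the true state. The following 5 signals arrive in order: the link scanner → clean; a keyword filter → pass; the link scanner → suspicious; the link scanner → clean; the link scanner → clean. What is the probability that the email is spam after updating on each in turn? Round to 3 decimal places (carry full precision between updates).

After the link scanner='clean': P(spam) = 0.15·0.7500 / (0.15·0.7500 + 0.75·0.2500) ≈ 0.3750
After a keyword filter='pass': P(spam) = 0.45·0.3750 / (0.45·0.3750 + 0.7·0.6250) ≈ 0.2784
After the link scanner='suspicious': P(spam) = 0.85·0.2784 / (0.85·0.2784 + 0.25·0.7216) ≈ 0.5674
After the link scanner='clean': P(spam) = 0.15·0.5674 / (0.15·0.5674 + 0.75·0.4326) ≈ 0.2078
After the link scanner='clean': P(spam) = 0.15·0.2078 / (0.15·0.2078 + 0.75·0.7922) ≈ 0.0498

0.050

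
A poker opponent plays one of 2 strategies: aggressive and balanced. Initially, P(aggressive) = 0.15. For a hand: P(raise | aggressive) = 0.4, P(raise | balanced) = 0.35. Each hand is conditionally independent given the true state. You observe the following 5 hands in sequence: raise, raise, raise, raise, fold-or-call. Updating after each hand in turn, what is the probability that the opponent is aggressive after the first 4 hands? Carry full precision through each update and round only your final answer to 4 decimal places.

0.2314

After 'raise': P(aggressive) = 0.4·0.1500 / (0.4·0.1500 + 0.35·0.8500) ≈ 0.1678
After 'raise': P(aggressive) = 0.4·0.1678 / (0.4·0.1678 + 0.35·0.8322) ≈ 0.1873
After 'raise': P(aggressive) = 0.4·0.1873 / (0.4·0.1873 + 0.35·0.8127) ≈ 0.2085
After 'raise': P(aggressive) = 0.4·0.2085 / (0.4·0.2085 + 0.35·0.7915) ≈ 0.2314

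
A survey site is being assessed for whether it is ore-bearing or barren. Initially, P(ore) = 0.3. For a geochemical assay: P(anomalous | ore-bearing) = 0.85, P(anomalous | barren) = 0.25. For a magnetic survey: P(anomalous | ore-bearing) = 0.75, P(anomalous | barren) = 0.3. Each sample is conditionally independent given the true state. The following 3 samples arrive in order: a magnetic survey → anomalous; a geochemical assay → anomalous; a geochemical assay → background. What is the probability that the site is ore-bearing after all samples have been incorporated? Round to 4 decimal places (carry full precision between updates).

0.4215

After a magnetic survey='anomalous': P(ore) = 0.75·0.3000 / (0.75·0.3000 + 0.3·0.7000) ≈ 0.5172
After a geochemical assay='anomalous': P(ore) = 0.85·0.5172 / (0.85·0.5172 + 0.25·0.4828) ≈ 0.7846
After a geochemical assay='background': P(ore) = 0.15·0.7846 / (0.15·0.7846 + 0.75·0.2154) ≈ 0.4215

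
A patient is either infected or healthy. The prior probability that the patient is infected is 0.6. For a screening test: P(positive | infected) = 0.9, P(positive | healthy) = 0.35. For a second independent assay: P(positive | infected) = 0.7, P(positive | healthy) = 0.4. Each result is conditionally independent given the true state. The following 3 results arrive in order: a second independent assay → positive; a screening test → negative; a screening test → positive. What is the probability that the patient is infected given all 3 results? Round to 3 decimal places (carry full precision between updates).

Each posterior becomes the prior for the next update.
After a second independent assay='positive': P(infected) = 0.7·0.6000 / (0.7·0.6000 + 0.4·0.4000) ≈ 0.7241
After a screening test='negative': P(infected) = 0.1·0.7241 / (0.1·0.7241 + 0.65·0.2759) ≈ 0.2877
After a screening test='positive': P(infected) = 0.9·0.2877 / (0.9·0.2877 + 0.35·0.7123) ≈ 0.5094

0.509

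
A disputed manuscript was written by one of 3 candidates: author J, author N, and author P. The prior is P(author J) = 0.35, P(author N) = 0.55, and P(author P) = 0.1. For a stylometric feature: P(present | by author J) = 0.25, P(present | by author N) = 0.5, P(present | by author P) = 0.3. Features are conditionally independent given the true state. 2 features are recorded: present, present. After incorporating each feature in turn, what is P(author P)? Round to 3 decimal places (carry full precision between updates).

0.053

After 'present': normaliser = 0.25·0.3500 + 0.5·0.5500 + 0.3·0.1000; P(author J) ≈ 0.2229, P(author N) ≈ 0.7006, P(author P) ≈ 0.0764
After 'present': normaliser = 0.25·0.2229 + 0.5·0.7006 + 0.3·0.0764; P(author J) ≈ 0.1299, P(author N) ≈ 0.8166, P(author P) ≈ 0.0535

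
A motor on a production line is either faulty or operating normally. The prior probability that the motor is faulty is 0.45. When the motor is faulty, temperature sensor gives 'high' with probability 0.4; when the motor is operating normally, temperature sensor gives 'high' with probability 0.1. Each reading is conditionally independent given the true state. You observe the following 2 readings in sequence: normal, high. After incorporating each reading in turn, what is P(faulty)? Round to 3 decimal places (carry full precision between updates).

After 'normal': P(faulty) = 0.6·0.4500 / (0.6·0.4500 + 0.9·0.5500) ≈ 0.3529
After 'high': P(faulty) = 0.4·0.3529 / (0.4·0.3529 + 0.1·0.6471) ≈ 0.6857

0.686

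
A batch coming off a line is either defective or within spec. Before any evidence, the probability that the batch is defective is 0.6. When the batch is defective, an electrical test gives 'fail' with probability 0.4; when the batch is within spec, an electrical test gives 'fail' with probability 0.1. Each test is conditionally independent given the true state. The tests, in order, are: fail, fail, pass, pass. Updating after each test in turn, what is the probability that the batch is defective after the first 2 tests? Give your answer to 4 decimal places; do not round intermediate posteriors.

Apply Bayes' rule sequentially, carrying P(defective) forward.
After 'fail': P(defective) = 0.4·0.6000 / (0.4·0.6000 + 0.1·0.4000) ≈ 0.8571
After 'fail': P(defective) = 0.4·0.8571 / (0.4·0.8571 + 0.1·0.1429) ≈ 0.9600

0.9600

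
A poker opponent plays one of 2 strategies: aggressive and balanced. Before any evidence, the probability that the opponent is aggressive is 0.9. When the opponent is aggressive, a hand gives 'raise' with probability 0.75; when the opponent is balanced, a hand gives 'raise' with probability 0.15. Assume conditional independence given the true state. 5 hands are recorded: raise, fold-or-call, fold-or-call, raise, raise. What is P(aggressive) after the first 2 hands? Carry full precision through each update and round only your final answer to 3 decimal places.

After 'raise': P(aggressive) = 0.75·0.9000 / (0.75·0.9000 + 0.15·0.1000) ≈ 0.9783
After 'fold-or-call': P(aggressive) = 0.25·0.9783 / (0.25·0.9783 + 0.85·0.0217) ≈ 0.9298

0.930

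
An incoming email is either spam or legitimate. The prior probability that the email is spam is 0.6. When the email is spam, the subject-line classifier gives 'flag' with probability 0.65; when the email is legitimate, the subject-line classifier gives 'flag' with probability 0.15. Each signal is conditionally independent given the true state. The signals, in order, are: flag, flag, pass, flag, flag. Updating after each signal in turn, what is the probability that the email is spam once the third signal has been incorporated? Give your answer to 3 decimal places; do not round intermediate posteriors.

After 'flag': P(spam) = 0.65·0.6000 / (0.65·0.6000 + 0.15·0.4000) ≈ 0.8667
After 'flag': P(spam) = 0.65·0.8667 / (0.65·0.8667 + 0.15·0.1333) ≈ 0.9657
After 'pass': P(spam) = 0.35·0.9657 / (0.35·0.9657 + 0.85·0.0343) ≈ 0.9206

0.921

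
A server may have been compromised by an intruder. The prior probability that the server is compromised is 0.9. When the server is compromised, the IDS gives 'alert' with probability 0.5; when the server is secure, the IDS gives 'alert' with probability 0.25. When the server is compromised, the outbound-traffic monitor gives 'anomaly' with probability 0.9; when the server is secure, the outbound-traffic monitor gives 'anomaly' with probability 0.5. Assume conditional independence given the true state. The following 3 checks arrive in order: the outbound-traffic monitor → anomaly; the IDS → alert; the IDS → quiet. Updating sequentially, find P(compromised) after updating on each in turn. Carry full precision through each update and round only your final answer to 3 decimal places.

Each posterior becomes the prior for the next update.
After the outbound-traffic monitor='anomaly': P(compromised) = 0.9·0.9000 / (0.9·0.9000 + 0.5·0.1000) ≈ 0.9419
After the IDS='alert': P(compromised) = 0.5·0.9419 / (0.5·0.9419 + 0.25·0.0581) ≈ 0.9701
After the IDS='quiet': P(compromised) = 0.5·0.9701 / (0.5·0.9701 + 0.75·0.0299) ≈ 0.9558

0.956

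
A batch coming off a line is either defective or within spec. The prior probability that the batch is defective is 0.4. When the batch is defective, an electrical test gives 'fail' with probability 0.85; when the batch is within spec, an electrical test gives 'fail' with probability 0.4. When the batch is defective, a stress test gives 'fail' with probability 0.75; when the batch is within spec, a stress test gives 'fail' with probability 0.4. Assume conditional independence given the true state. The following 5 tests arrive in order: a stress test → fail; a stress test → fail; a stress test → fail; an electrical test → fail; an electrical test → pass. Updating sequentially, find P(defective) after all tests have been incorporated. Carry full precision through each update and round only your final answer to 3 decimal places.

0.700

After a stress test='fail': P(defective) = 0.75·0.4000 / (0.75·0.4000 + 0.4·0.6000) ≈ 0.5556
After a stress test='fail': P(defective) = 0.75·0.5556 / (0.75·0.5556 + 0.4·0.4444) ≈ 0.7009
After a stress test='fail': P(defective) = 0.75·0.7009 / (0.75·0.7009 + 0.4·0.2991) ≈ 0.8146
After an electrical test='fail': P(defective) = 0.85·0.8146 / (0.85·0.8146 + 0.4·0.1854) ≈ 0.9033
After an electrical test='pass': P(defective) = 0.15·0.9033 / (0.15·0.9033 + 0.6·0.0967) ≈ 0.7001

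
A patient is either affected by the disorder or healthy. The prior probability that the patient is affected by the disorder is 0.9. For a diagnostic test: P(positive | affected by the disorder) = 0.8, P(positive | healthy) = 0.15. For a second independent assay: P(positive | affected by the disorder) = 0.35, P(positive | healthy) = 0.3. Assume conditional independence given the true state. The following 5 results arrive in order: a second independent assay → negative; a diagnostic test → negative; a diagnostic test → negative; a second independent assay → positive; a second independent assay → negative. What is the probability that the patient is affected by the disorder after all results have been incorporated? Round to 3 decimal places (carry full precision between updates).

After a second independent assay='negative': P(affected) = 0.65·0.9000 / (0.65·0.9000 + 0.7·0.1000) ≈ 0.8931
After a diagnostic test='negative': P(affected) = 0.2·0.8931 / (0.2·0.8931 + 0.85·0.1069) ≈ 0.6629
After a diagnostic test='negative': P(affected) = 0.2·0.6629 / (0.2·0.6629 + 0.85·0.3371) ≈ 0.3163
After a second independent assay='positive': P(affected) = 0.35·0.3163 / (0.35·0.3163 + 0.3·0.6837) ≈ 0.3506
After a second independent assay='negative': P(affected) = 0.65·0.3506 / (0.65·0.3506 + 0.7·0.6494) ≈ 0.3339

0.334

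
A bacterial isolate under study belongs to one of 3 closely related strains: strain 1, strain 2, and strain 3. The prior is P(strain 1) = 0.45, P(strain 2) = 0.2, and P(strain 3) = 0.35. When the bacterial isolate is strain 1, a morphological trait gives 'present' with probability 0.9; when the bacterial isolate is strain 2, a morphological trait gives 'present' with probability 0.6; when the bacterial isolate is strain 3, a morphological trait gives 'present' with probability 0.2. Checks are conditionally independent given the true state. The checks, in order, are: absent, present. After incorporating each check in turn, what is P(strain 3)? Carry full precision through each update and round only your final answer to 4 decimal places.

0.3875

After 'absent': normaliser = 0.1·0.4500 + 0.4·0.2000 + 0.8·0.3500; P(strain 1) ≈ 0.1111, P(strain 2) ≈ 0.1975, P(strain 3) ≈ 0.6914
After 'present': normaliser = 0.9·0.1111 + 0.6·0.1975 + 0.2·0.6914; P(strain 1) ≈ 0.2803, P(strain 2) ≈ 0.3322, P(strain 3) ≈ 0.3875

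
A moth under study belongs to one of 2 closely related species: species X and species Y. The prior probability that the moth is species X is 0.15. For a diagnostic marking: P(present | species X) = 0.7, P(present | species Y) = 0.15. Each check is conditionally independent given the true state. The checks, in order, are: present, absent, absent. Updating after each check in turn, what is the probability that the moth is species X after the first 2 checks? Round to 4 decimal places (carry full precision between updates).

After 'present': P(species X) = 0.7·0.1500 / (0.7·0.1500 + 0.15·0.8500) ≈ 0.4516
After 'absent': P(species X) = 0.3·0.4516 / (0.3·0.4516 + 0.85·0.5484) ≈ 0.2252

0.2252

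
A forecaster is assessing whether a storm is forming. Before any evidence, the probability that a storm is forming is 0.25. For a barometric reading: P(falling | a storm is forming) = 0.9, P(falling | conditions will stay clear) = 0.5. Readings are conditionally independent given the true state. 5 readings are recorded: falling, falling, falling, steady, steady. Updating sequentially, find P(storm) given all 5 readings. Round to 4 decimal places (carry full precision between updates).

0.0721

After 'falling': P(storm) = 0.9·0.2500 / (0.9·0.2500 + 0.5·0.7500) ≈ 0.3750
After 'falling': P(storm) = 0.9·0.3750 / (0.9·0.3750 + 0.5·0.6250) ≈ 0.5192
After 'falling': P(storm) = 0.9·0.5192 / (0.9·0.5192 + 0.5·0.4808) ≈ 0.6603
After 'steady': P(storm) = 0.1·0.6603 / (0.1·0.6603 + 0.5·0.3397) ≈ 0.2800
After 'steady': P(storm) = 0.1·0.2800 / (0.1·0.2800 + 0.5·0.7200) ≈ 0.0721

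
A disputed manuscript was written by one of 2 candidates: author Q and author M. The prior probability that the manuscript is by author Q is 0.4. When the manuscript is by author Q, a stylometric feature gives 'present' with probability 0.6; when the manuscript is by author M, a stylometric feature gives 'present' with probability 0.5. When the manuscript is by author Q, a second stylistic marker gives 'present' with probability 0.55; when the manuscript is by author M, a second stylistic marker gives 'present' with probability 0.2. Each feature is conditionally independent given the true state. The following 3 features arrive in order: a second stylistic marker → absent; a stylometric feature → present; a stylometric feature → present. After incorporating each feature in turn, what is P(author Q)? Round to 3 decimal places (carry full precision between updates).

Each posterior becomes the prior for the next update.
After a second stylistic marker='absent': P(author Q) = 0.45·0.4000 / (0.45·0.4000 + 0.8·0.6000) ≈ 0.2727
After a stylometric feature='present': P(author Q) = 0.6·0.2727 / (0.6·0.2727 + 0.5·0.7273) ≈ 0.3103
After a stylometric feature='present': P(author Q) = 0.6·0.3103 / (0.6·0.3103 + 0.5·0.6897) ≈ 0.3506

0.351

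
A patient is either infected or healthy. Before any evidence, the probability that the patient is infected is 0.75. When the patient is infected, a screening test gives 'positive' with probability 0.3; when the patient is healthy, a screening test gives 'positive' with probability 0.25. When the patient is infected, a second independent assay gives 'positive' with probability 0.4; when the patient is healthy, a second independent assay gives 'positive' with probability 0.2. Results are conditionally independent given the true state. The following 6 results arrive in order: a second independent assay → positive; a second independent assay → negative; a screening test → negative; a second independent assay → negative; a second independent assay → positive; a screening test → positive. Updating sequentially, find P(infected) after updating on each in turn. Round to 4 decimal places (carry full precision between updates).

Each posterior becomes the prior for the next update.
After a second independent assay='positive': P(infected) = 0.4·0.7500 / (0.4·0.7500 + 0.2·0.2500) ≈ 0.8571
After a second independent assay='negative': P(infected) = 0.6·0.8571 / (0.6·0.8571 + 0.8·0.1429) ≈ 0.8182
After a screening test='negative': P(infected) = 0.7·0.8182 / (0.7·0.8182 + 0.75·0.1818) ≈ 0.8077
After a second independent assay='negative': P(infected) = 0.6·0.8077 / (0.6·0.8077 + 0.8·0.1923) ≈ 0.7590
After a second independent assay='positive': P(infected) = 0.4·0.7590 / (0.4·0.7590 + 0.2·0.2410) ≈ 0.8630
After a screening test='positive': P(infected) = 0.3·0.8630 / (0.3·0.8630 + 0.25·0.1370) ≈ 0.8832

0.8832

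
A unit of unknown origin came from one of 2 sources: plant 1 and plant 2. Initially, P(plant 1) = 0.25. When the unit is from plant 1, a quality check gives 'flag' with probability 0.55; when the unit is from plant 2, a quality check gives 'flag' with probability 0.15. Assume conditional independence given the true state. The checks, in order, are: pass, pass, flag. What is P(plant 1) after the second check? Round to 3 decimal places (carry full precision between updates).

After 'pass': P(plant 1) = 0.45·0.2500 / (0.45·0.2500 + 0.85·0.7500) ≈ 0.1500
After 'pass': P(plant 1) = 0.45·0.1500 / (0.45·0.1500 + 0.85·0.8500) ≈ 0.0854

0.085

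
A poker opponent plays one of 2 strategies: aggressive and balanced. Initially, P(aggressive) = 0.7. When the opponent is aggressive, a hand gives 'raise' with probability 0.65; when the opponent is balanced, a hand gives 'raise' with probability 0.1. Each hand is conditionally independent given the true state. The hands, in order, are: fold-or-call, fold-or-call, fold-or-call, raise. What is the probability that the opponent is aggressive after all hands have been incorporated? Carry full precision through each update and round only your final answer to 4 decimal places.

Apply Bayes' rule sequentially, carrying P(aggressive) forward.
After 'fold-or-call': P(aggressive) = 0.35·0.7000 / (0.35·0.7000 + 0.9·0.3000) ≈ 0.4757
After 'fold-or-call': P(aggressive) = 0.35·0.4757 / (0.35·0.4757 + 0.9·0.5243) ≈ 0.2608
After 'fold-or-call': P(aggressive) = 0.35·0.2608 / (0.35·0.2608 + 0.9·0.7392) ≈ 0.1207
After 'raise': P(aggressive) = 0.65·0.1207 / (0.65·0.1207 + 0.1·0.8793) ≈ 0.4715

0.4715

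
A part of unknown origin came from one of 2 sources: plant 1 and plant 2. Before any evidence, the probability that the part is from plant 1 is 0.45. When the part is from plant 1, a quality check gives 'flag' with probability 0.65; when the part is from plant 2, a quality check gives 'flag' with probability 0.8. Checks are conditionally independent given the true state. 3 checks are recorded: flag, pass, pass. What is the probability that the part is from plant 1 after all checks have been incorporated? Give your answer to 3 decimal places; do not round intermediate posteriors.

After 'flag': P(plant 1) = 0.65·0.4500 / (0.65·0.4500 + 0.8·0.5500) ≈ 0.3993
After 'pass': P(plant 1) = 0.35·0.3993 / (0.35·0.3993 + 0.2·0.6007) ≈ 0.5378
After 'pass': P(plant 1) = 0.35·0.5378 / (0.35·0.5378 + 0.2·0.4622) ≈ 0.6706

0.671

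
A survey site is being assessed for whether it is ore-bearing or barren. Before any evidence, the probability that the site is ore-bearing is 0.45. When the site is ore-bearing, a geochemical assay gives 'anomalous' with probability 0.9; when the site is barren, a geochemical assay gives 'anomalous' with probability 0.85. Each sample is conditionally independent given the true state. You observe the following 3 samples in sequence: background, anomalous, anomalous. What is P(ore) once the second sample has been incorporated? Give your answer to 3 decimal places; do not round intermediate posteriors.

0.366

Apply Bayes' rule sequentially, carrying P(ore) forward.
After 'background': P(ore) = 0.1·0.4500 / (0.1·0.4500 + 0.15·0.5500) ≈ 0.3529
After 'anomalous': P(ore) = 0.9·0.3529 / (0.9·0.3529 + 0.85·0.6471) ≈ 0.3661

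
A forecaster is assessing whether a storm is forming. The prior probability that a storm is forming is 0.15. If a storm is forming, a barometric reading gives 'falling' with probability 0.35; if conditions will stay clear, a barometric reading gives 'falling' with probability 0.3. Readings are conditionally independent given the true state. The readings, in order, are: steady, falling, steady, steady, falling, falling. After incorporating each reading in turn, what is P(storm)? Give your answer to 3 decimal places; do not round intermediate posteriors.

After 'steady': P(storm) = 0.65·0.1500 / (0.65·0.1500 + 0.7·0.8500) ≈ 0.1408
After 'falling': P(storm) = 0.35·0.1408 / (0.35·0.1408 + 0.3·0.8592) ≈ 0.1605
After 'steady': P(storm) = 0.65·0.1605 / (0.65·0.1605 + 0.7·0.8395) ≈ 0.1508
After 'steady': P(storm) = 0.65·0.1508 / (0.65·0.1508 + 0.7·0.8492) ≈ 0.1415
After 'falling': P(storm) = 0.35·0.1415 / (0.35·0.1415 + 0.3·0.8585) ≈ 0.1613
After 'falling': P(storm) = 0.35·0.1613 / (0.35·0.1613 + 0.3·0.8387) ≈ 0.1833

0.183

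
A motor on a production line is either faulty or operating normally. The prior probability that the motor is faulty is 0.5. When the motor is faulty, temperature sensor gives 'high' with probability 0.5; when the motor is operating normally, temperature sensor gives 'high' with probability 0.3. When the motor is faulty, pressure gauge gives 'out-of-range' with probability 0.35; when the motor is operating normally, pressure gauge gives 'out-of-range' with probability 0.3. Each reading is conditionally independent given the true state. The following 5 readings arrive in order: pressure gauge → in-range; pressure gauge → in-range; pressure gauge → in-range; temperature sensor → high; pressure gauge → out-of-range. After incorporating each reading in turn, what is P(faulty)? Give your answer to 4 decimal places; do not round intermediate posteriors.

0.6089

After pressure gauge='in-range': P(faulty) = 0.65·0.5000 / (0.65·0.5000 + 0.7·0.5000) ≈ 0.4815
After pressure gauge='in-range': P(faulty) = 0.65·0.4815 / (0.65·0.4815 + 0.7·0.5185) ≈ 0.4630
After pressure gauge='in-range': P(faulty) = 0.65·0.4630 / (0.65·0.4630 + 0.7·0.5370) ≈ 0.4446
After temperature sensor='high': P(faulty) = 0.5·0.4446 / (0.5·0.4446 + 0.3·0.5554) ≈ 0.5716
After pressure gauge='out-of-range': P(faulty) = 0.35·0.5716 / (0.35·0.5716 + 0.3·0.4284) ≈ 0.6089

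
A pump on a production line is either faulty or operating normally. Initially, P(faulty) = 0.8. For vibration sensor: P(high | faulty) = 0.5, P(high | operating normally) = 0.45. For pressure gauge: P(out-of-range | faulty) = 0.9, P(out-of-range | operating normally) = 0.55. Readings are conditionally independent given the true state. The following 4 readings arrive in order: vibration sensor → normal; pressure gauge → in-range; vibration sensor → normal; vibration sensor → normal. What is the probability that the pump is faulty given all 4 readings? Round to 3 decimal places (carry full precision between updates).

0.400

After vibration sensor='normal': P(faulty) = 0.5·0.8000 / (0.5·0.8000 + 0.55·0.2000) ≈ 0.7843
After pressure gauge='in-range': P(faulty) = 0.1·0.7843 / (0.1·0.7843 + 0.45·0.2157) ≈ 0.4469
After vibration sensor='normal': P(faulty) = 0.5·0.4469 / (0.5·0.4469 + 0.55·0.5531) ≈ 0.4235
After vibration sensor='normal': P(faulty) = 0.5·0.4235 / (0.5·0.4235 + 0.55·0.5765) ≈ 0.4004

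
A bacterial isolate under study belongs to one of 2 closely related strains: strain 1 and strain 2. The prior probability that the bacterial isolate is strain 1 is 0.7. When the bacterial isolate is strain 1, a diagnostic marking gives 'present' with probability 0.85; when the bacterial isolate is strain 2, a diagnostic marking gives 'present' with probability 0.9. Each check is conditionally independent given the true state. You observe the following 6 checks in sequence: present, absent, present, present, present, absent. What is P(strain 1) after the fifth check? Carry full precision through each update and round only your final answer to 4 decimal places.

After 'present': P(strain 1) = 0.85·0.7000 / (0.85·0.7000 + 0.9·0.3000) ≈ 0.6879
After 'absent': P(strain 1) = 0.15·0.6879 / (0.15·0.6879 + 0.1·0.3121) ≈ 0.7677
After 'present': P(strain 1) = 0.85·0.7677 / (0.85·0.7677 + 0.9·0.2323) ≈ 0.7574
After 'present': P(strain 1) = 0.85·0.7574 / (0.85·0.7574 + 0.9·0.2426) ≈ 0.7467
After 'present': P(strain 1) = 0.85·0.7467 / (0.85·0.7467 + 0.9·0.2533) ≈ 0.7358

0.7358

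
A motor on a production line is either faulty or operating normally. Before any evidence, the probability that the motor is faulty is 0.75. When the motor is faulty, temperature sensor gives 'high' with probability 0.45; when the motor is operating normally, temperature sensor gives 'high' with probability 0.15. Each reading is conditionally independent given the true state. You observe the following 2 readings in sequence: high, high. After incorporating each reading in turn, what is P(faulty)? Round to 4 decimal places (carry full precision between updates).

After 'high': P(faulty) = 0.45·0.7500 / (0.45·0.7500 + 0.15·0.2500) ≈ 0.9000
After 'high': P(faulty) = 0.45·0.9000 / (0.45·0.9000 + 0.15·0.1000) ≈ 0.9643

0.9643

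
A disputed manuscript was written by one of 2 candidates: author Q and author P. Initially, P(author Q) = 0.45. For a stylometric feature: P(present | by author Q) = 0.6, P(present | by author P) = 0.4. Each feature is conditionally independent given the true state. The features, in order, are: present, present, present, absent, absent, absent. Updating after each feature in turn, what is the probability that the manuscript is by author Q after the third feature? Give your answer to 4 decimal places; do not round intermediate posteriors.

After 'present': P(author Q) = 0.6·0.4500 / (0.6·0.4500 + 0.4·0.5500) ≈ 0.5510
After 'present': P(author Q) = 0.6·0.5510 / (0.6·0.5510 + 0.4·0.4490) ≈ 0.6480
After 'present': P(author Q) = 0.6·0.6480 / (0.6·0.6480 + 0.4·0.3520) ≈ 0.7341

0.7341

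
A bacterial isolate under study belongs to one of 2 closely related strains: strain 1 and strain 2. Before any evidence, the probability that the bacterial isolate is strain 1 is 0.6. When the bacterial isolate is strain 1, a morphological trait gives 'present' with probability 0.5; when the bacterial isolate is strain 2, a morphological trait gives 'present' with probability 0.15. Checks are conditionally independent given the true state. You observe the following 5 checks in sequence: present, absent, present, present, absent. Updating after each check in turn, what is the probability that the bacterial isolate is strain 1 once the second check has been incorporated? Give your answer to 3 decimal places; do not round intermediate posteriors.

0.746

After 'present': P(strain 1) = 0.5·0.6000 / (0.5·0.6000 + 0.15·0.4000) ≈ 0.8333
After 'absent': P(strain 1) = 0.5·0.8333 / (0.5·0.8333 + 0.85·0.1667) ≈ 0.7463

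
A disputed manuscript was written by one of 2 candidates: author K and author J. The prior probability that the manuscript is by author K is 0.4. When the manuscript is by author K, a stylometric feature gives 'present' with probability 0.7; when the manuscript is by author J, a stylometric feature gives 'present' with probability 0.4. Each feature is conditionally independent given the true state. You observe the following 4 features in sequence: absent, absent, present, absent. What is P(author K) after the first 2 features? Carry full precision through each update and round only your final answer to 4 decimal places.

0.1429

After 'absent': P(author K) = 0.3·0.4000 / (0.3·0.4000 + 0.6·0.6000) ≈ 0.2500
After 'absent': P(author K) = 0.3·0.2500 / (0.3·0.2500 + 0.6·0.7500) ≈ 0.1429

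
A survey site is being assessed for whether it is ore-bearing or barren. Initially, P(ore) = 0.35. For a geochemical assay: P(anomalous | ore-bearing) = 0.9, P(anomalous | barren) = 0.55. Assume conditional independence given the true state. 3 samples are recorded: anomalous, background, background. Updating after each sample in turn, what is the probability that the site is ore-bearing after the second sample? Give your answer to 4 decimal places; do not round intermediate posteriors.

0.1637

After 'anomalous': P(ore) = 0.9·0.3500 / (0.9·0.3500 + 0.55·0.6500) ≈ 0.4684
After 'background': P(ore) = 0.1·0.4684 / (0.1·0.4684 + 0.45·0.5316) ≈ 0.1637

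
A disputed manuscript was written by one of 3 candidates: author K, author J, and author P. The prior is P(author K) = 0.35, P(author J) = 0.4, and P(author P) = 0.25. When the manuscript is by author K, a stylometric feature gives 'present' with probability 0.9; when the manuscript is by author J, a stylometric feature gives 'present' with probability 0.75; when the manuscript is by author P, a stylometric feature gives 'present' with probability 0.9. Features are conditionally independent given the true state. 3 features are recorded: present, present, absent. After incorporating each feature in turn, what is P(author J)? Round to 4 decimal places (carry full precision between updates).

After 'present': normaliser = 0.9·0.3500 + 0.75·0.4000 + 0.9·0.2500; P(author K) ≈ 0.3750, P(author J) ≈ 0.3571, P(author P) ≈ 0.2679
After 'present': normaliser = 0.9·0.3750 + 0.75·0.3571 + 0.9·0.2679; P(author K) ≈ 0.3987, P(author J) ≈ 0.3165, P(author P) ≈ 0.2848
After 'absent': normaliser = 0.1·0.3987 + 0.25·0.3165 + 0.1·0.2848; P(author K) ≈ 0.2704, P(author J) ≈ 0.5365, P(author P) ≈ 0.1931

0.5365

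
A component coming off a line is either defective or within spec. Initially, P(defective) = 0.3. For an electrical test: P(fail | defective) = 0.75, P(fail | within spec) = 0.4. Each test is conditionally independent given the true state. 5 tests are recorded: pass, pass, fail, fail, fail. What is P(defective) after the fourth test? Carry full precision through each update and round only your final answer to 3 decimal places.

0.207

After 'pass': P(defective) = 0.25·0.3000 / (0.25·0.3000 + 0.6·0.7000) ≈ 0.1515
After 'pass': P(defective) = 0.25·0.1515 / (0.25·0.1515 + 0.6·0.8485) ≈ 0.0693
After 'fail': P(defective) = 0.75·0.0693 / (0.75·0.0693 + 0.4·0.9307) ≈ 0.1224
After 'fail': P(defective) = 0.75·0.1224 / (0.75·0.1224 + 0.4·0.8776) ≈ 0.2073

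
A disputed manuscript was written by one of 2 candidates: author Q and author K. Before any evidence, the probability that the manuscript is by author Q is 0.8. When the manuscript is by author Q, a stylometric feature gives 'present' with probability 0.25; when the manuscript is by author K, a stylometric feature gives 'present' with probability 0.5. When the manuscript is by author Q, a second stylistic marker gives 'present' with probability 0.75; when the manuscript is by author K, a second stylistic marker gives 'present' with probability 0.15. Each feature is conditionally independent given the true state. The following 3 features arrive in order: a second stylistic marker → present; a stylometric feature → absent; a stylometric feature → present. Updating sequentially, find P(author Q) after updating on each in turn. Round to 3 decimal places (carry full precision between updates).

Each posterior becomes the prior for the next update.
After a second stylistic marker='present': P(author Q) = 0.75·0.8000 / (0.75·0.8000 + 0.15·0.2000) ≈ 0.9524
After a stylometric feature='absent': P(author Q) = 0.75·0.9524 / (0.75·0.9524 + 0.5·0.0476) ≈ 0.9677
After a stylometric feature='present': P(author Q) = 0.25·0.9677 / (0.25·0.9677 + 0.5·0.0323) ≈ 0.9375

0.938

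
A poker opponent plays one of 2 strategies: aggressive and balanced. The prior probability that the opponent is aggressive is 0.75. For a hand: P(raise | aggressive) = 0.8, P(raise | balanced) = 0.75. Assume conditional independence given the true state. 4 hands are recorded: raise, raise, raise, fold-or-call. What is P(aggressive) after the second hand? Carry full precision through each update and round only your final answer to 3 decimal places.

0.773

After 'raise': P(aggressive) = 0.8·0.7500 / (0.8·0.7500 + 0.75·0.2500) ≈ 0.7619
After 'raise': P(aggressive) = 0.8·0.7619 / (0.8·0.7619 + 0.75·0.2381) ≈ 0.7734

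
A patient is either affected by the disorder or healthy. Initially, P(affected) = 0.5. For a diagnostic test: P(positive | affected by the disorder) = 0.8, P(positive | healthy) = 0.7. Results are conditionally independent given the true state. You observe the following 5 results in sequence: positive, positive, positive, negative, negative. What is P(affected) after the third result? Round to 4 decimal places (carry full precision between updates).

Apply Bayes' rule sequentially, carrying P(affected) forward.
After 'positive': P(affected) = 0.8·0.5000 / (0.8·0.5000 + 0.7·0.5000) ≈ 0.5333
After 'positive': P(affected) = 0.8·0.5333 / (0.8·0.5333 + 0.7·0.4667) ≈ 0.5664
After 'positive': P(affected) = 0.8·0.5664 / (0.8·0.5664 + 0.7·0.4336) ≈ 0.5988

0.5988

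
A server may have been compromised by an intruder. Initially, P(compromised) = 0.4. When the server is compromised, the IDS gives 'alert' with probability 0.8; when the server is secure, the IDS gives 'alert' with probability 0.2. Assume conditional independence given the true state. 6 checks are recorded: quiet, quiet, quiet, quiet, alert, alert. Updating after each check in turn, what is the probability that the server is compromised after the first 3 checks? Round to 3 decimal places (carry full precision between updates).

Each posterior becomes the prior for the next update.
After 'quiet': P(compromised) = 0.2·0.4000 / (0.2·0.4000 + 0.8·0.6000) ≈ 0.1429
After 'quiet': P(compromised) = 0.2·0.1429 / (0.2·0.1429 + 0.8·0.8571) ≈ 0.0400
After 'quiet': P(compromised) = 0.2·0.0400 / (0.2·0.0400 + 0.8·0.9600) ≈ 0.0103

0.010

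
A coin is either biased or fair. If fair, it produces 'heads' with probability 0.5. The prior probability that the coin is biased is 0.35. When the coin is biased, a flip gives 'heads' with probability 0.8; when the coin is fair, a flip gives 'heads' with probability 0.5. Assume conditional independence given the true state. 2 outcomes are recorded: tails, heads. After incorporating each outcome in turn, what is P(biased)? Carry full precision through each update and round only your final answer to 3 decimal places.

After 'tails': P(biased) = 0.2·0.3500 / (0.2·0.3500 + 0.5·0.6500) ≈ 0.1772
After 'heads': P(biased) = 0.8·0.1772 / (0.8·0.1772 + 0.5·0.8228) ≈ 0.2563

0.256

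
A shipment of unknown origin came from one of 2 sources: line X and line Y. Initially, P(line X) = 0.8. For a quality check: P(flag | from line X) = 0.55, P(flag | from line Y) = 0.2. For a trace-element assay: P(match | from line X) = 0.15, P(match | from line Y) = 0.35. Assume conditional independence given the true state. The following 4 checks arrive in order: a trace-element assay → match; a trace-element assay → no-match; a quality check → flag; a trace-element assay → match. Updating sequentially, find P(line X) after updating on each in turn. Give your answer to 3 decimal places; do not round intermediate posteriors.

After a trace-element assay='match': P(line X) = 0.15·0.8000 / (0.15·0.8000 + 0.35·0.2000) ≈ 0.6316
After a trace-element assay='no-match': P(line X) = 0.85·0.6316 / (0.85·0.6316 + 0.65·0.3684) ≈ 0.6915
After a quality check='flag': P(line X) = 0.55·0.6915 / (0.55·0.6915 + 0.2·0.3085) ≈ 0.8604
After a trace-element assay='match': P(line X) = 0.15·0.8604 / (0.15·0.8604 + 0.35·0.1396) ≈ 0.7254

0.725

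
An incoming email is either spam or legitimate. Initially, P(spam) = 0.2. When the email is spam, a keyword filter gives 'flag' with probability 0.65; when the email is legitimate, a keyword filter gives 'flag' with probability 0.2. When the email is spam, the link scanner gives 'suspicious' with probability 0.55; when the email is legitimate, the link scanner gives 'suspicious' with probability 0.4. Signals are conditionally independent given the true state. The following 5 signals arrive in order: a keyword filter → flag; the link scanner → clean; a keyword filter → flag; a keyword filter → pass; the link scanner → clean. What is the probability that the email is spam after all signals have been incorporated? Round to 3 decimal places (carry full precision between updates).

0.394

Each posterior becomes the prior for the next update.
After a keyword filter='flag': P(spam) = 0.65·0.2000 / (0.65·0.2000 + 0.2·0.8000) ≈ 0.4483
After the link scanner='clean': P(spam) = 0.45·0.4483 / (0.45·0.4483 + 0.6·0.5517) ≈ 0.3786
After a keyword filter='flag': P(spam) = 0.65·0.3786 / (0.65·0.3786 + 0.2·0.6214) ≈ 0.6645
After a keyword filter='pass': P(spam) = 0.35·0.6645 / (0.35·0.6645 + 0.8·0.3355) ≈ 0.4642
After the link scanner='clean': P(spam) = 0.45·0.4642 / (0.45·0.4642 + 0.6·0.5358) ≈ 0.3939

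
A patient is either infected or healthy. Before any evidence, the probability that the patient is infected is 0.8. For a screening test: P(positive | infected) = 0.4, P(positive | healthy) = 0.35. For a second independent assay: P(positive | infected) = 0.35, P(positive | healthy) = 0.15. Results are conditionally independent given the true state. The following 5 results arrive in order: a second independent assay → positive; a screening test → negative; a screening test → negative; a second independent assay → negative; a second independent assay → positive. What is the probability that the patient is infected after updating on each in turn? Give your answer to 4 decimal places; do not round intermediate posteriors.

Apply Bayes' rule sequentially, carrying P(infected) forward.
After a second independent assay='positive': P(infected) = 0.35·0.8000 / (0.35·0.8000 + 0.15·0.2000) ≈ 0.9032
After a screening test='negative': P(infected) = 0.6·0.9032 / (0.6·0.9032 + 0.65·0.0968) ≈ 0.8960
After a screening test='negative': P(infected) = 0.6·0.8960 / (0.6·0.8960 + 0.65·0.1040) ≈ 0.8883
After a second independent assay='negative': P(infected) = 0.65·0.8883 / (0.65·0.8883 + 0.85·0.1117) ≈ 0.8588
After a second independent assay='positive': P(infected) = 0.35·0.8588 / (0.35·0.8588 + 0.15·0.1412) ≈ 0.9342

0.9342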